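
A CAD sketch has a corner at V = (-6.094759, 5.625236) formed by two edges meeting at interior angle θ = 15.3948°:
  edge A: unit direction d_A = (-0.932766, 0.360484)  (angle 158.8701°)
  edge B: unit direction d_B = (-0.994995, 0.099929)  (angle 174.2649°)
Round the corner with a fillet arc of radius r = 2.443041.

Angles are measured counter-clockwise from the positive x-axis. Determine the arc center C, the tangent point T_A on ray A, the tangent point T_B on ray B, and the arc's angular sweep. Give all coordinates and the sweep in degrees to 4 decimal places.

bisector direction at 166.5675° = (-0.972644,0.232300)
center distance |VC| = r/sin(θ/2) = 2.443041/sin(7.6974°) = 18.239651
C = V + |VC|·bis = (-23.8355,9.8623)
T_A = V + ((C−V)·d_A)·d_A = V + 18.0753·d_A = (-22.9548,12.1411)
T_B = V + ((C−V)·d_B)·d_B = V + 18.0753·d_B = (-24.0796,7.4315)
sweep = 180° − θ = 164.6052°

center=(-23.8355,9.8623) T_A=(-22.9548,12.1411) T_B=(-24.0796,7.4315) sweep=164.6052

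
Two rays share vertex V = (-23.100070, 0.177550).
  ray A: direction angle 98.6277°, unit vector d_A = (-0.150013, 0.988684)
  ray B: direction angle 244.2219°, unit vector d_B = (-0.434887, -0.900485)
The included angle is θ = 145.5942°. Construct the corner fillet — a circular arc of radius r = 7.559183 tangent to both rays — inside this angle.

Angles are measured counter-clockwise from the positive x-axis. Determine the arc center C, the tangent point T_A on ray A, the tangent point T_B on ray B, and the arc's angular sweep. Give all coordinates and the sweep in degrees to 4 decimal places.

bisector direction at 171.4248° = (-0.988821,0.149107)
center distance |VC| = r/sin(θ/2) = 7.559183/sin(72.7971°) = 7.913192
C = V + |VC|·bis = (-30.9248,1.3575)
T_A = V + ((C−V)·d_A)·d_A = V + 2.3404·d_A = (-23.4512,2.4914)
T_B = V + ((C−V)·d_B)·d_B = V + 2.3404·d_B = (-24.1179,-1.9299)
sweep = 180° − θ = 34.4058°

center=(-30.9248,1.3575) T_A=(-23.4512,2.4914) T_B=(-24.1179,-1.9299) sweep=34.4058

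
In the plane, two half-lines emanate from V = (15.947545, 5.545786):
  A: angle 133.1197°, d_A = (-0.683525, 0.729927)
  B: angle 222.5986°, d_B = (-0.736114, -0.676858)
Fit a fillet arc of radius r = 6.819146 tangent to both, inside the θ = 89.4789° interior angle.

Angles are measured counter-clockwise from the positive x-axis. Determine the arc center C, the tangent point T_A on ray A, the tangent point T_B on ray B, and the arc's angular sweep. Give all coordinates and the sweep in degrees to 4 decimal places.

bisector direction at 177.8591° = (-0.999302,0.037356)
center distance |VC| = r/sin(θ/2) = 6.819146/sin(44.7394°) = 9.687884
C = V + |VC|·bis = (6.2664,5.9077)
T_A = V + ((C−V)·d_A)·d_A = V + 6.8814·d_A = (11.2439,10.5687)
T_B = V + ((C−V)·d_B)·d_B = V + 6.8814·d_B = (10.8820,0.8880)
sweep = 180° − θ = 90.5211°

center=(6.2664,5.9077) T_A=(11.2439,10.5687) T_B=(10.8820,0.8880) sweep=90.5211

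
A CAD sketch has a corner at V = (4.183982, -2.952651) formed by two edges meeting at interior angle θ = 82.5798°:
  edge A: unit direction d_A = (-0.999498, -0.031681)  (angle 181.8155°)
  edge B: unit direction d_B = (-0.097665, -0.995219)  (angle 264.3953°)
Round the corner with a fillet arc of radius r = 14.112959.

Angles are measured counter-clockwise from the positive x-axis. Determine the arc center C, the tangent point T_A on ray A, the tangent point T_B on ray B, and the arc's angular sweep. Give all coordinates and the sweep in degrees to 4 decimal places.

bisector direction at 223.1054° = (-0.730098,-0.683343)
center distance |VC| = r/sin(θ/2) = 14.112959/sin(41.2899°) = 21.387509
C = V + |VC|·bis = (-11.4310,-17.5676)
T_A = V + ((C−V)·d_A)·d_A = V + 16.0702·d_A = (-11.8781,-3.4618)
T_B = V + ((C−V)·d_B)·d_B = V + 16.0702·d_B = (2.6145,-18.9460)
sweep = 180° − θ = 97.4202°

center=(-11.4310,-17.5676) T_A=(-11.8781,-3.4618) T_B=(2.6145,-18.9460) sweep=97.4202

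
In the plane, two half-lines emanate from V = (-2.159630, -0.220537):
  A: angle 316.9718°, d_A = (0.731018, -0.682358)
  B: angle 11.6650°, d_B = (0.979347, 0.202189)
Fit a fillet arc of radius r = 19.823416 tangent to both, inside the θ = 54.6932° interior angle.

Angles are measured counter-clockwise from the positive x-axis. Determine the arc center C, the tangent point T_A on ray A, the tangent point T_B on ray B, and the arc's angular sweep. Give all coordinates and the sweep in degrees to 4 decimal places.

center=(39.3874,-11.8845) T_A=(25.8608,-26.3758) T_B=(35.3793,7.5295) sweep=125.3068

bisector direction at 344.3184° = (0.962779,-0.270291)
center distance |VC| = r/sin(θ/2) = 19.823416/sin(27.3466°) = 43.153283
C = V + |VC|·bis = (39.3874,-11.8845)
T_A = V + ((C−V)·d_A)·d_A = V + 38.3306·d_A = (25.8608,-26.3758)
T_B = V + ((C−V)·d_B)·d_B = V + 38.3306·d_B = (35.3793,7.5295)
sweep = 180° − θ = 125.3068°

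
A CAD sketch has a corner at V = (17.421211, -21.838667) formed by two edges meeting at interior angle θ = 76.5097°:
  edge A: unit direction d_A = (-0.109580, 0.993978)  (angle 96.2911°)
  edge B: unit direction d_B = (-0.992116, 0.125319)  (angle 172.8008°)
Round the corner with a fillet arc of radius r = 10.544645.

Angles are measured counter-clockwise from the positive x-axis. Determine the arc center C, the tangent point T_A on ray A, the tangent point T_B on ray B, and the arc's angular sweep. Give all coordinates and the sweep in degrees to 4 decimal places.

bisector direction at 134.5460° = (-0.701481,0.712688)
center distance |VC| = r/sin(θ/2) = 10.544645/sin(38.2548°) = 17.030554
C = V + |VC|·bis = (5.4746,-9.7012)
T_A = V + ((C−V)·d_A)·d_A = V + 13.3735·d_A = (15.9557,-8.5457)
T_B = V + ((C−V)·d_B)·d_B = V + 13.3735·d_B = (4.1532,-20.1627)
sweep = 180° − θ = 103.4903°

center=(5.4746,-9.7012) T_A=(15.9557,-8.5457) T_B=(4.1532,-20.1627) sweep=103.4903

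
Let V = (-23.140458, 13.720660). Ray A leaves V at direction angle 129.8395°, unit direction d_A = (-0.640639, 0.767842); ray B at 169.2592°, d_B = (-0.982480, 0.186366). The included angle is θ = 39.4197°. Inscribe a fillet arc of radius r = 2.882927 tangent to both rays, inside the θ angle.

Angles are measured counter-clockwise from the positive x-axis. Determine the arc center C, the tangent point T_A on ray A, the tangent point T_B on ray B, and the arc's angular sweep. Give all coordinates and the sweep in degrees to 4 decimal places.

bisector direction at 149.5493° = (-0.862066,0.506796)
center distance |VC| = r/sin(θ/2) = 2.882927/sin(19.7098°) = 8.548158
C = V + |VC|·bis = (-30.5095,18.0528)
T_A = V + ((C−V)·d_A)·d_A = V + 8.0473·d_A = (-28.2959,19.8997)
T_B = V + ((C−V)·d_B)·d_B = V + 8.0473·d_B = (-31.0468,15.2204)
sweep = 180° − θ = 140.5803°

center=(-30.5095,18.0528) T_A=(-28.2959,19.8997) T_B=(-31.0468,15.2204) sweep=140.5803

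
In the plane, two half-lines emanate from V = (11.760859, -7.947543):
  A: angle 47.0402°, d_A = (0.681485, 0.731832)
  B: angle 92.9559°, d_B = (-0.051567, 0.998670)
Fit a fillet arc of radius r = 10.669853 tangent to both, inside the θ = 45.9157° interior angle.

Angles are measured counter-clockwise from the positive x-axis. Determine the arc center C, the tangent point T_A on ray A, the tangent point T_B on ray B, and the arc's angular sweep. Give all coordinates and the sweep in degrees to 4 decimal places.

bisector direction at 69.9980° = (0.342052,0.939681)
center distance |VC| = r/sin(θ/2) = 10.669853/sin(22.9579°) = 27.354821
C = V + |VC|·bis = (21.1176,17.7573)
T_A = V + ((C−V)·d_A)·d_A = V + 25.1881·d_A = (28.9262,10.4859)
T_B = V + ((C−V)·d_B)·d_B = V + 25.1881·d_B = (10.4620,17.2070)
sweep = 180° − θ = 134.0843°

center=(21.1176,17.7573) T_A=(28.9262,10.4859) T_B=(10.4620,17.2070) sweep=134.0843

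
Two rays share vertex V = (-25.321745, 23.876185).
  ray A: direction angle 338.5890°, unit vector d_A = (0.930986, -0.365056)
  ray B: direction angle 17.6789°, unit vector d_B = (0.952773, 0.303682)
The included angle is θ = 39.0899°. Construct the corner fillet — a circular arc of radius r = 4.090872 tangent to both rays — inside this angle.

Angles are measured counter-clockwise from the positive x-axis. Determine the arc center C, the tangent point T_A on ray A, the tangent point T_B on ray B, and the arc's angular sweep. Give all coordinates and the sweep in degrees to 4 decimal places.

bisector direction at 358.1340° = (0.999470,-0.032563)
center distance |VC| = r/sin(θ/2) = 4.090872/sin(19.5450°) = 12.228120
C = V + |VC|·bis = (-13.1001,23.4780)
T_A = V + ((C−V)·d_A)·d_A = V + 11.5235·d_A = (-14.5935,19.6695)
T_B = V + ((C−V)·d_B)·d_B = V + 11.5235·d_B = (-14.3424,27.3757)
sweep = 180° − θ = 140.9101°

center=(-13.1001,23.4780) T_A=(-14.5935,19.6695) T_B=(-14.3424,27.3757) sweep=140.9101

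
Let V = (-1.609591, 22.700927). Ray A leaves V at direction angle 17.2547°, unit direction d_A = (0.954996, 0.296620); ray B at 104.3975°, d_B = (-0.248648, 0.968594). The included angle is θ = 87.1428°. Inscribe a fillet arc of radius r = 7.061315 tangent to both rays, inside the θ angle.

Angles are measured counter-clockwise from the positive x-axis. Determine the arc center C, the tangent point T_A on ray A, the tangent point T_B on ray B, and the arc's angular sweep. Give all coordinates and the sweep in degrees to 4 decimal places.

bisector direction at 60.8261° = (0.487462,0.873144)
center distance |VC| = r/sin(θ/2) = 7.061315/sin(43.5714°) = 10.244807
C = V + |VC|·bis = (3.3844,31.6461)
T_A = V + ((C−V)·d_A)·d_A = V + 7.4225·d_A = (5.4789,24.9026)
T_B = V + ((C−V)·d_B)·d_B = V + 7.4225·d_B = (-3.4552,29.8903)
sweep = 180° − θ = 92.8572°

center=(3.3844,31.6461) T_A=(5.4789,24.9026) T_B=(-3.4552,29.8903) sweep=92.8572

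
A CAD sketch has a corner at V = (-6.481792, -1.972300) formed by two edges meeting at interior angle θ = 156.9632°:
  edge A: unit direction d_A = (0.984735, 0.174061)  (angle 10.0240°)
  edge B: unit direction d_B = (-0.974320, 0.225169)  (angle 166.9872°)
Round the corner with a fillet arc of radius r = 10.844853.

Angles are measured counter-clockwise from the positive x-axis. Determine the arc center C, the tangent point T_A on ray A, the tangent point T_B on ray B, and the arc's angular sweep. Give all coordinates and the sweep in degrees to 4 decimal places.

center=(-6.1932,9.0917) T_A=(-4.3055,-1.5876) T_B=(-8.6351,-1.4747) sweep=23.0368

bisector direction at 88.5056° = (0.026079,0.999660)
center distance |VC| = r/sin(θ/2) = 10.844853/sin(78.4816°) = 11.067751
C = V + |VC|·bis = (-6.1932,9.0917)
T_A = V + ((C−V)·d_A)·d_A = V + 2.2100·d_A = (-4.3055,-1.5876)
T_B = V + ((C−V)·d_B)·d_B = V + 2.2100·d_B = (-8.6351,-1.4747)
sweep = 180° − θ = 23.0368°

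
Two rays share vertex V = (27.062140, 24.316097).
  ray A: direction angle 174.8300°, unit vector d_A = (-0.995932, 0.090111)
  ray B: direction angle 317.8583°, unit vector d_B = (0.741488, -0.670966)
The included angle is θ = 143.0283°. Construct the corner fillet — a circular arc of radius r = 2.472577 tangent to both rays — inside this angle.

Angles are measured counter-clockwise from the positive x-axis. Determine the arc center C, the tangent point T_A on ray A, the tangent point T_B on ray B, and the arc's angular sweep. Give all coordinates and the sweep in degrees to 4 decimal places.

bisector direction at 246.3442° = (-0.401242,-0.915972)
center distance |VC| = r/sin(θ/2) = 2.472577/sin(71.5142°) = 2.607098
C = V + |VC|·bis = (26.0161,21.9281)
T_A = V + ((C−V)·d_A)·d_A = V + 0.8266·d_A = (26.2389,24.3906)
T_B = V + ((C−V)·d_B)·d_B = V + 0.8266·d_B = (27.6751,23.7615)
sweep = 180° − θ = 36.9717°

center=(26.0161,21.9281) T_A=(26.2389,24.3906) T_B=(27.6751,23.7615) sweep=36.9717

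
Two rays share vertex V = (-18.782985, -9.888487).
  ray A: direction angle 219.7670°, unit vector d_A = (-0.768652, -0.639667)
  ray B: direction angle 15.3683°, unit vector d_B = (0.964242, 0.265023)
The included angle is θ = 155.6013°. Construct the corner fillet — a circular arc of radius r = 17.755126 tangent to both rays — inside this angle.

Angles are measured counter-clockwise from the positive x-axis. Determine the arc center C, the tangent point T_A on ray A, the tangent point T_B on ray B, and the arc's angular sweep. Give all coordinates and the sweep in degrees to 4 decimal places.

center=(-10.3762,-25.9914) T_A=(-21.7335,-12.3439) T_B=(-15.0817,-8.8712) sweep=24.3987

bisector direction at 297.5676° = (0.462796,-0.886465)
center distance |VC| = r/sin(θ/2) = 17.755126/sin(77.8007°) = 18.165330
C = V + |VC|·bis = (-10.3762,-25.9914)
T_A = V + ((C−V)·d_A)·d_A = V + 3.8386·d_A = (-21.7335,-12.3439)
T_B = V + ((C−V)·d_B)·d_B = V + 3.8386·d_B = (-15.0817,-8.8712)
sweep = 180° − θ = 24.3987°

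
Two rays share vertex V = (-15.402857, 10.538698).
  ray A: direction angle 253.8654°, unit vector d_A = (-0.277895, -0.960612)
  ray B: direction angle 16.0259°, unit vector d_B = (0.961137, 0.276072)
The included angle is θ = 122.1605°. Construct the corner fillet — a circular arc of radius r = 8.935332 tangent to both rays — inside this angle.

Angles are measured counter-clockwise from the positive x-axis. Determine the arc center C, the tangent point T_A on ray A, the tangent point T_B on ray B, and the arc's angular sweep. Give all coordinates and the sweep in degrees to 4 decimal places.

bisector direction at 314.9457° = (0.706436,-0.707777)
center distance |VC| = r/sin(θ/2) = 8.935332/sin(61.0802°) = 10.208333
C = V + |VC|·bis = (-8.1913,3.3135)
T_A = V + ((C−V)·d_A)·d_A = V + 4.9366·d_A = (-16.7747,5.7966)
T_B = V + ((C−V)·d_B)·d_B = V + 4.9366·d_B = (-10.6581,11.9016)
sweep = 180° − θ = 57.8395°

center=(-8.1913,3.3135) T_A=(-16.7747,5.7966) T_B=(-10.6581,11.9016) sweep=57.8395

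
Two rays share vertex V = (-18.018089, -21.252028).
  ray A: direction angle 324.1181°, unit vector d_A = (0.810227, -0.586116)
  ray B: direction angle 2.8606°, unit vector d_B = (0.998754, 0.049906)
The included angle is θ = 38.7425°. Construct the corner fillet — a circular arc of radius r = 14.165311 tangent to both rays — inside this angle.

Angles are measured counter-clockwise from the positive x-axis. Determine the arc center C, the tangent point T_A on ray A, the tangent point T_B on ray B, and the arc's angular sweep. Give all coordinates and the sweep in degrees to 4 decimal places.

bisector direction at 343.4894° = (0.958767,-0.284194)
center distance |VC| = r/sin(θ/2) = 14.165311/sin(19.3712°) = 42.706759
C = V + |VC|·bis = (22.9277,-33.3890)
T_A = V + ((C−V)·d_A)·d_A = V + 40.2891·d_A = (14.6252,-44.8661)
T_B = V + ((C−V)·d_B)·d_B = V + 40.2891·d_B = (22.2208,-19.2414)
sweep = 180° − θ = 141.2575°

center=(22.9277,-33.3890) T_A=(14.6252,-44.8661) T_B=(22.2208,-19.2414) sweep=141.2575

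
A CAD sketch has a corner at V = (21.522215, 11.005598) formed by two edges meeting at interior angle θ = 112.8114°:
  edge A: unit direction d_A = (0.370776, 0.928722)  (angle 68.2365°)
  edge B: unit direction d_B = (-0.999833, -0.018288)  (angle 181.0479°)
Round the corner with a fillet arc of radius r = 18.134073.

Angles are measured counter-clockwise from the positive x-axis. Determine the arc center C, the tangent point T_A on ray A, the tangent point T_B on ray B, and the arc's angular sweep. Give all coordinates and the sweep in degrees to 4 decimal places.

bisector direction at 124.6422° = (-0.568450,0.822718)
center distance |VC| = r/sin(θ/2) = 18.134073/sin(56.4057°) = 21.770215
C = V + |VC|·bis = (9.1469,28.9163)
T_A = V + ((C−V)·d_A)·d_A = V + 12.0456·d_A = (25.9885,22.1927)
T_B = V + ((C−V)·d_B)·d_B = V + 12.0456·d_B = (9.4786,10.7853)
sweep = 180° − θ = 67.1886°

center=(9.1469,28.9163) T_A=(25.9885,22.1927) T_B=(9.4786,10.7853) sweep=67.1886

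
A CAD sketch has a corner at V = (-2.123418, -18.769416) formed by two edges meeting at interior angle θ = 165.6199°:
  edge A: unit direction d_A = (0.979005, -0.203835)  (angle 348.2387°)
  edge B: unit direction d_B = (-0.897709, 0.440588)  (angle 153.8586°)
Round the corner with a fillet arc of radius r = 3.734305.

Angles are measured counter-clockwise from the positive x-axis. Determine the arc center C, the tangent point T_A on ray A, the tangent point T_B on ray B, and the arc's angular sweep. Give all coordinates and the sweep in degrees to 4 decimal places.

center=(-0.9010,-15.2095) T_A=(-1.6622,-18.8654) T_B=(-2.5463,-18.5619) sweep=14.3801

bisector direction at 71.0487° = (0.324765,0.945795)
center distance |VC| = r/sin(θ/2) = 3.734305/sin(82.8100°) = 3.763903
C = V + |VC|·bis = (-0.9010,-15.2095)
T_A = V + ((C−V)·d_A)·d_A = V + 0.4711·d_A = (-1.6622,-18.8654)
T_B = V + ((C−V)·d_B)·d_B = V + 0.4711·d_B = (-2.5463,-18.5619)
sweep = 180° − θ = 14.3801°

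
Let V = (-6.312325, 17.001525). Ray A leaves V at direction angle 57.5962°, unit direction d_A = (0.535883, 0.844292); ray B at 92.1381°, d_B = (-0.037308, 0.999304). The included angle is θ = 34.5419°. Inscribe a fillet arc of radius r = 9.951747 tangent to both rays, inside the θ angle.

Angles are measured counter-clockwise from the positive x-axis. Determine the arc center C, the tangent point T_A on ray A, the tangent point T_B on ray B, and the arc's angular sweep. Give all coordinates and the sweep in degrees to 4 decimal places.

bisector direction at 74.8671° = (0.261058,0.965323)
center distance |VC| = r/sin(θ/2) = 9.951747/sin(17.2709°) = 33.519895
C = V + |VC|·bis = (2.4383,49.3591)
T_A = V + ((C−V)·d_A)·d_A = V + 32.0085·d_A = (10.8405,44.0261)
T_B = V + ((C−V)·d_B)·d_B = V + 32.0085·d_B = (-7.5065,48.9878)
sweep = 180° − θ = 145.4581°

center=(2.4383,49.3591) T_A=(10.8405,44.0261) T_B=(-7.5065,48.9878) sweep=145.4581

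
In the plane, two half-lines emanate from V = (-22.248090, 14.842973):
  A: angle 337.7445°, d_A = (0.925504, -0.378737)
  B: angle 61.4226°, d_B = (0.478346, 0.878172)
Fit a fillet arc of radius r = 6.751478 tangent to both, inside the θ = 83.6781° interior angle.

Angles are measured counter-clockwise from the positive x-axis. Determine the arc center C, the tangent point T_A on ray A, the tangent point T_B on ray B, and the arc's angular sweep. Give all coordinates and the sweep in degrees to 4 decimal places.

center=(-12.7120,18.2355) T_A=(-15.2691,11.9870) T_B=(-18.6410,21.4651) sweep=96.3219

bisector direction at 19.5836° = (0.942154,0.335181)
center distance |VC| = r/sin(θ/2) = 6.751478/sin(41.8391°) = 10.121543
C = V + |VC|·bis = (-12.7120,18.2355)
T_A = V + ((C−V)·d_A)·d_A = V + 7.5408·d_A = (-15.2691,11.9870)
T_B = V + ((C−V)·d_B)·d_B = V + 7.5408·d_B = (-18.6410,21.4651)
sweep = 180° − θ = 96.3219°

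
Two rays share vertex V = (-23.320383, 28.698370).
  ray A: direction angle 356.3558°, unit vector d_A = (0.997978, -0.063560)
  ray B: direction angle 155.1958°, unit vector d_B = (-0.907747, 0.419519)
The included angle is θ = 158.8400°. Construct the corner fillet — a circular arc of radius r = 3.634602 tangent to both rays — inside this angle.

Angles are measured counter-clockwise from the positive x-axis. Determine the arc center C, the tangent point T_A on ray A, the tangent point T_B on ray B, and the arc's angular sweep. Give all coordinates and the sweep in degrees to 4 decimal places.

center=(-22.4119,32.2825) T_A=(-22.6429,28.6552) T_B=(-23.9366,28.9832) sweep=21.1600

bisector direction at 75.7758° = (0.245717,0.969342)
center distance |VC| = r/sin(θ/2) = 3.634602/sin(79.4200°) = 3.697461
C = V + |VC|·bis = (-22.4119,32.2825)
T_A = V + ((C−V)·d_A)·d_A = V + 0.6789·d_A = (-22.6429,28.6552)
T_B = V + ((C−V)·d_B)·d_B = V + 0.6789·d_B = (-23.9366,28.9832)
sweep = 180° − θ = 21.1600°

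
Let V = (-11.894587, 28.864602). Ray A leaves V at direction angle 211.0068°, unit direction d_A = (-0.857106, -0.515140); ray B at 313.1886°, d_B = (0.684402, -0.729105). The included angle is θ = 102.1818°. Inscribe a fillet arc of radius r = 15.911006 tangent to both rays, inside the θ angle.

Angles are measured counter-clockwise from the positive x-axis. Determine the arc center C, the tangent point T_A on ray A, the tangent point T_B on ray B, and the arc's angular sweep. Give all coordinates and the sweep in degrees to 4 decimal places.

bisector direction at 262.0977° = (-0.137484,-0.990504)
center distance |VC| = r/sin(θ/2) = 15.911006/sin(51.0909°) = 20.447396
C = V + |VC|·bis = (-14.7058,8.6114)
T_A = V + ((C−V)·d_A)·d_A = V + 12.8427·d_A = (-22.9022,22.2488)
T_B = V + ((C−V)·d_B)·d_B = V + 12.8427·d_B = (-3.1050,19.5009)
sweep = 180° − θ = 77.8182°

center=(-14.7058,8.6114) T_A=(-22.9022,22.2488) T_B=(-3.1050,19.5009) sweep=77.8182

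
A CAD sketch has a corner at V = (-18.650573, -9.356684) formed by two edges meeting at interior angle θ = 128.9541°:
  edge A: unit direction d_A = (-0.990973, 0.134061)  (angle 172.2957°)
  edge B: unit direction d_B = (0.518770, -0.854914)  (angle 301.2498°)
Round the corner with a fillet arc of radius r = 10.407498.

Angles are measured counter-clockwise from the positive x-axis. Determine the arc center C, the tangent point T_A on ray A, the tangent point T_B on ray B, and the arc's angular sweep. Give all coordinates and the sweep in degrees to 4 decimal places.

bisector direction at 236.7728° = (-0.547961,-0.836504)
center distance |VC| = r/sin(θ/2) = 10.407498/sin(64.4771°) = 11.532968
C = V + |VC|·bis = (-24.9702,-19.0041)
T_A = V + ((C−V)·d_A)·d_A = V + 4.9692·d_A = (-23.5750,-8.6905)
T_B = V + ((C−V)·d_B)·d_B = V + 4.9692·d_B = (-16.0727,-13.6050)
sweep = 180° − θ = 51.0459°

center=(-24.9702,-19.0041) T_A=(-23.5750,-8.6905) T_B=(-16.0727,-13.6050) sweep=51.0459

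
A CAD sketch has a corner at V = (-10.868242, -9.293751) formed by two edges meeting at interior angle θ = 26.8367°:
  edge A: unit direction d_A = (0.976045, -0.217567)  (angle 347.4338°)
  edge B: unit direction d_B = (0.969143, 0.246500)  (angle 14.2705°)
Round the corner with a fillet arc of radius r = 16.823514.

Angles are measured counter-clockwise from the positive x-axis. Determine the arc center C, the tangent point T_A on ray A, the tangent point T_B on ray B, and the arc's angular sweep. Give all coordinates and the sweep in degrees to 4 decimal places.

bisector direction at 0.8522° = (0.999889,0.014872)
center distance |VC| = r/sin(θ/2) = 16.823514/sin(13.4184°) = 72.496572
C = V + |VC|·bis = (61.6203,-8.2156)
T_A = V + ((C−V)·d_A)·d_A = V + 70.5175·d_A = (57.9601,-24.6361)
T_B = V + ((C−V)·d_B)·d_B = V + 70.5175·d_B = (57.4733,8.0888)
sweep = 180° − θ = 153.1633°

center=(61.6203,-8.2156) T_A=(57.9601,-24.6361) T_B=(57.4733,8.0888) sweep=153.1633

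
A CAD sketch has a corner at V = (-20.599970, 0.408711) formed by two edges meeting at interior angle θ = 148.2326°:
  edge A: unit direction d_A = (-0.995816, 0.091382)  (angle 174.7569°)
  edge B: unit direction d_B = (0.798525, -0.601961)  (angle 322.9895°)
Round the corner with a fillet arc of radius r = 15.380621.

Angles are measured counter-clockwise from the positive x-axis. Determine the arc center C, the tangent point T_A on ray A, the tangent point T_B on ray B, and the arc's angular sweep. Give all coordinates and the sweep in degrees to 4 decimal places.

bisector direction at 248.8732° = (-0.360433,-0.932785)
center distance |VC| = r/sin(θ/2) = 15.380621/sin(74.1163°) = 15.991177
C = V + |VC|·bis = (-26.3637,-14.5076)
T_A = V + ((C−V)·d_A)·d_A = V + 4.3766·d_A = (-24.9582,0.8086)
T_B = V + ((C−V)·d_B)·d_B = V + 4.3766·d_B = (-17.1052,-2.2258)
sweep = 180° − θ = 31.7674°

center=(-26.3637,-14.5076) T_A=(-24.9582,0.8086) T_B=(-17.1052,-2.2258) sweep=31.7674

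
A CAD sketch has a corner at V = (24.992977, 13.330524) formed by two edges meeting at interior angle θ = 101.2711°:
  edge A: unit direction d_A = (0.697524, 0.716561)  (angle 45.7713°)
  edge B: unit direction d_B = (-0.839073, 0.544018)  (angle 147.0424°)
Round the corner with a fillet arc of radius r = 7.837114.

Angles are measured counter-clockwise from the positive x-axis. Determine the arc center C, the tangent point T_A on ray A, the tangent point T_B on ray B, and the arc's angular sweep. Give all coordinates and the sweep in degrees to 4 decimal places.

bisector direction at 96.4068° = (-0.111588,0.993755)
center distance |VC| = r/sin(θ/2) = 7.837114/sin(50.6356°) = 10.136900
C = V + |VC|·bis = (23.8618,23.4041)
T_A = V + ((C−V)·d_A)·d_A = V + 6.4293·d_A = (29.4776,17.9375)
T_B = V + ((C−V)·d_B)·d_B = V + 6.4293·d_B = (19.5983,16.8282)
sweep = 180° − θ = 78.7289°

center=(23.8618,23.4041) T_A=(29.4776,17.9375) T_B=(19.5983,16.8282) sweep=78.7289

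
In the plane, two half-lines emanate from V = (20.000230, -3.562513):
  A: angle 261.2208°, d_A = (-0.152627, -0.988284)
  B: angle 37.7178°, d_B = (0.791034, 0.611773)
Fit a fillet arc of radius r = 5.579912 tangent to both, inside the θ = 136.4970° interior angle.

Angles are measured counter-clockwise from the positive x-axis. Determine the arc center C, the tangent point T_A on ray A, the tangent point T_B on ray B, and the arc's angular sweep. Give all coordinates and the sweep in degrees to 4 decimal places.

center=(25.1750,-6.6144) T_A=(19.6604,-5.7628) T_B=(21.7613,-2.2005) sweep=43.5030

bisector direction at 329.4693° = (0.861357,-0.508000)
center distance |VC| = r/sin(θ/2) = 5.579912/sin(68.2485°) = 6.007658
C = V + |VC|·bis = (25.1750,-6.6144)
T_A = V + ((C−V)·d_A)·d_A = V + 2.2263·d_A = (19.6604,-5.7628)
T_B = V + ((C−V)·d_B)·d_B = V + 2.2263·d_B = (21.7613,-2.2005)
sweep = 180° − θ = 43.5030°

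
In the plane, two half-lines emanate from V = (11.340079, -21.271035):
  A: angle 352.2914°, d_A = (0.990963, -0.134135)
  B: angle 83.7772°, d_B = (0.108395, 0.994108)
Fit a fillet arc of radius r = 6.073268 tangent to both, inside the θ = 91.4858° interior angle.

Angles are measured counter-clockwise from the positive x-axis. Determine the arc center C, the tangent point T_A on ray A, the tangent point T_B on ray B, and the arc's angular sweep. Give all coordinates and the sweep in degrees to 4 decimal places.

bisector direction at 38.0343° = (0.787642,0.616133)
center distance |VC| = r/sin(θ/2) = 6.073268/sin(45.7429°) = 8.479666
C = V + |VC|·bis = (18.0190,-16.0464)
T_A = V + ((C−V)·d_A)·d_A = V + 5.9178·d_A = (17.2044,-22.0648)
T_B = V + ((C−V)·d_B)·d_B = V + 5.9178·d_B = (11.9815,-15.3881)
sweep = 180° − θ = 88.5142°

center=(18.0190,-16.0464) T_A=(17.2044,-22.0648) T_B=(11.9815,-15.3881) sweep=88.5142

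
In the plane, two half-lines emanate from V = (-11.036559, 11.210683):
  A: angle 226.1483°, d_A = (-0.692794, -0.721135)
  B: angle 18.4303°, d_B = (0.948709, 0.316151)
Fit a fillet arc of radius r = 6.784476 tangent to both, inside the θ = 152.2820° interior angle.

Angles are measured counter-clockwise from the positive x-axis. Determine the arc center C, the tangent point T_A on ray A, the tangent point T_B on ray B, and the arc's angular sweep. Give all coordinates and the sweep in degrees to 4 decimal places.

bisector direction at 302.2893° = (0.534194,-0.845362)
center distance |VC| = r/sin(θ/2) = 6.784476/sin(76.1410°) = 6.987907
C = V + |VC|·bis = (-7.3037,5.3034)
T_A = V + ((C−V)·d_A)·d_A = V + 1.6738·d_A = (-12.1962,10.0036)
T_B = V + ((C−V)·d_B)·d_B = V + 1.6738·d_B = (-9.4486,11.7399)
sweep = 180° − θ = 27.7180°

center=(-7.3037,5.3034) T_A=(-12.1962,10.0036) T_B=(-9.4486,11.7399) sweep=27.7180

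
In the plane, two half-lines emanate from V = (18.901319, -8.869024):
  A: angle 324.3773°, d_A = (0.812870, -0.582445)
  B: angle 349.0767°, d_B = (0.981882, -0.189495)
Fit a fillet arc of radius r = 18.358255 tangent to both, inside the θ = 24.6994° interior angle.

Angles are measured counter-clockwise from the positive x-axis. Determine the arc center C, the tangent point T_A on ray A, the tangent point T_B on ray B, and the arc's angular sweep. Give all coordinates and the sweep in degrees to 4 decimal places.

center=(97.7524,-42.7836) T_A=(87.0597,-57.7065) T_B=(101.2312,-24.7580) sweep=155.3006

bisector direction at 336.7270° = (0.918633,-0.395113)
center distance |VC| = r/sin(θ/2) = 18.358255/sin(12.3497°) = 85.835243
C = V + |VC|·bis = (97.7524,-42.7836)
T_A = V + ((C−V)·d_A)·d_A = V + 83.8491·d_A = (87.0597,-57.7065)
T_B = V + ((C−V)·d_B)·d_B = V + 83.8491·d_B = (101.2312,-24.7580)
sweep = 180° − θ = 155.3006°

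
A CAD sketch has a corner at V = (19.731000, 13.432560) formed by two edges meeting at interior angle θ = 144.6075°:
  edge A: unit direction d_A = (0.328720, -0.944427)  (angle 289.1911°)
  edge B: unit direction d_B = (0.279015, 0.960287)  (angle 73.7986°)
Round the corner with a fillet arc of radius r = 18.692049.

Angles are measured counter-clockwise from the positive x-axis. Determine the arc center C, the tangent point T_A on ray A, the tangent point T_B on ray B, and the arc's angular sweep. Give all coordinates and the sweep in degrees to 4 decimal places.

bisector direction at 1.4948° = (0.999660,0.026087)
center distance |VC| = r/sin(θ/2) = 18.692049/sin(72.3037°) = 19.620462
C = V + |VC|·bis = (39.3448,13.9444)
T_A = V + ((C−V)·d_A)·d_A = V + 5.9640·d_A = (21.6915,7.8000)
T_B = V + ((C−V)·d_B)·d_B = V + 5.9640·d_B = (21.3951,19.1598)
sweep = 180° − θ = 35.3925°

center=(39.3448,13.9444) T_A=(21.6915,7.8000) T_B=(21.3951,19.1598) sweep=35.3925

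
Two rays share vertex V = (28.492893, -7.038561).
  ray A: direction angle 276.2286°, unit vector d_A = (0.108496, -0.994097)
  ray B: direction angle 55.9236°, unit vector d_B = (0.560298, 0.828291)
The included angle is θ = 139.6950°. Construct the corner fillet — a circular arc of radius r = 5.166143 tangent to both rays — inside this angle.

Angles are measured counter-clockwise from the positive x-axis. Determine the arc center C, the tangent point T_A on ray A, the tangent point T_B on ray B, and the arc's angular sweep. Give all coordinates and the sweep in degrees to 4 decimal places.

center=(33.8342,-8.3628) T_A=(28.6986,-8.9233) T_B=(29.5552,-5.4682) sweep=40.3050

bisector direction at 346.0761° = (0.970616,-0.240633)
center distance |VC| = r/sin(θ/2) = 5.166143/sin(69.8475°) = 5.503045
C = V + |VC|·bis = (33.8342,-8.3628)
T_A = V + ((C−V)·d_A)·d_A = V + 1.8959·d_A = (28.6986,-8.9233)
T_B = V + ((C−V)·d_B)·d_B = V + 1.8959·d_B = (29.5552,-5.4682)
sweep = 180° − θ = 40.3050°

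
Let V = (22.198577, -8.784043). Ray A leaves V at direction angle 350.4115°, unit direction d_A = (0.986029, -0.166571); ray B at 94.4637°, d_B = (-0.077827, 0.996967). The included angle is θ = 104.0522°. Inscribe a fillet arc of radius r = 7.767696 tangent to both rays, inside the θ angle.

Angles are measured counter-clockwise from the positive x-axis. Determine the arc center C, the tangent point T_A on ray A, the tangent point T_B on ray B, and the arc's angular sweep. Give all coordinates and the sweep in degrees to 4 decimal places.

center=(29.4708,-2.1348) T_A=(28.1770,-9.7940) T_B=(21.7267,-2.7393) sweep=75.9478

bisector direction at 42.4376° = (0.738013,0.674787)
center distance |VC| = r/sin(θ/2) = 7.767696/sin(52.0261°) = 9.853842
C = V + |VC|·bis = (29.4708,-2.1348)
T_A = V + ((C−V)·d_A)·d_A = V + 6.0631·d_A = (28.1770,-9.7940)
T_B = V + ((C−V)·d_B)·d_B = V + 6.0631·d_B = (21.7267,-2.7393)
sweep = 180° − θ = 75.9478°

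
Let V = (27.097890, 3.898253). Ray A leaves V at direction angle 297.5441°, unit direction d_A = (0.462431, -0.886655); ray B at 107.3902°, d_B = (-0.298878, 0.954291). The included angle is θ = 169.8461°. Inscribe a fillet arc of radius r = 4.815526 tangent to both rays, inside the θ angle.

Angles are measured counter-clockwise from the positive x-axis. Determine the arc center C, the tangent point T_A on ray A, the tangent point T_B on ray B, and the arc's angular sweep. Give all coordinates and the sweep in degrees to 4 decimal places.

bisector direction at 22.4672° = (0.924099,0.382154)
center distance |VC| = r/sin(θ/2) = 4.815526/sin(84.9231°) = 4.834493
C = V + |VC|·bis = (31.5654,5.7458)
T_A = V + ((C−V)·d_A)·d_A = V + 0.4278·d_A = (27.2957,3.5189)
T_B = V + ((C−V)·d_B)·d_B = V + 0.4278·d_B = (26.9700,4.3065)
sweep = 180° − θ = 10.1539°

center=(31.5654,5.7458) T_A=(27.2957,3.5189) T_B=(26.9700,4.3065) sweep=10.1539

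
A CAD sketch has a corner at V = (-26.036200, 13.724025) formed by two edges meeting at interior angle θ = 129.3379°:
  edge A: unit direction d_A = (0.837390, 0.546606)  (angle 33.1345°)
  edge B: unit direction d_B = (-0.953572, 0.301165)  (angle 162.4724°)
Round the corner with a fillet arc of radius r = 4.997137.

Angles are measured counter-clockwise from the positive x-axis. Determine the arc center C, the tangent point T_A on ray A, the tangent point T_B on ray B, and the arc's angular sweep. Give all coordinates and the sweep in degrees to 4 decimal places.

center=(-26.7869,19.2015) T_A=(-24.0554,15.0170) T_B=(-28.2918,14.4364) sweep=50.6621

bisector direction at 97.8034° = (-0.135775,0.990740)
center distance |VC| = r/sin(θ/2) = 4.997137/sin(64.6689°) = 5.528719
C = V + |VC|·bis = (-26.7869,19.2015)
T_A = V + ((C−V)·d_A)·d_A = V + 2.3654·d_A = (-24.0554,15.0170)
T_B = V + ((C−V)·d_B)·d_B = V + 2.3654·d_B = (-28.2918,14.4364)
sweep = 180° − θ = 50.6621°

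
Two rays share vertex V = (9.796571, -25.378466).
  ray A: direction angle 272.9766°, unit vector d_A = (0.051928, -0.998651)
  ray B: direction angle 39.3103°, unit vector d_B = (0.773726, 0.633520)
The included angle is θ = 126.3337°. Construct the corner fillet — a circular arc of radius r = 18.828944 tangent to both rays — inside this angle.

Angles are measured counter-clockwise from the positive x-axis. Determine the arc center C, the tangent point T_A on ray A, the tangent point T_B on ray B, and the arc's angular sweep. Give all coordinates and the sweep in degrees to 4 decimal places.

center=(29.0947,-33.9127) T_A=(10.2912,-34.8905) T_B=(17.1662,-19.3443) sweep=53.6663

bisector direction at 336.1435° = (0.914561,-0.404448)
center distance |VC| = r/sin(θ/2) = 18.828944/sin(63.1668°) = 21.100998
C = V + |VC|·bis = (29.0947,-33.9127)
T_A = V + ((C−V)·d_A)·d_A = V + 9.5249·d_A = (10.2912,-34.8905)
T_B = V + ((C−V)·d_B)·d_B = V + 9.5249·d_B = (17.1662,-19.3443)
sweep = 180° − θ = 53.6663°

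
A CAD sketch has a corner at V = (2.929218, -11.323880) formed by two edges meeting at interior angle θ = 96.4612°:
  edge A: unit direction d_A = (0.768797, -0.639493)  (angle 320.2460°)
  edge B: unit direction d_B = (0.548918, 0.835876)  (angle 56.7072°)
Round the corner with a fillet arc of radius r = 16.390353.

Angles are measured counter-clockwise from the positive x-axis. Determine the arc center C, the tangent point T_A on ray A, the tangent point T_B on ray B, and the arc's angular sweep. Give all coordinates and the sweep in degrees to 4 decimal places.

center=(24.6651,-8.0845) T_A=(14.1836,-20.6854) T_B=(10.9648,0.9124) sweep=83.5388

bisector direction at 8.4766° = (0.989076,0.147405)
center distance |VC| = r/sin(θ/2) = 16.390353/sin(48.2306°) = 21.975935
C = V + |VC|·bis = (24.6651,-8.0845)
T_A = V + ((C−V)·d_A)·d_A = V + 14.6389·d_A = (14.1836,-20.6854)
T_B = V + ((C−V)·d_B)·d_B = V + 14.6389·d_B = (10.9648,0.9124)
sweep = 180° − θ = 83.5388°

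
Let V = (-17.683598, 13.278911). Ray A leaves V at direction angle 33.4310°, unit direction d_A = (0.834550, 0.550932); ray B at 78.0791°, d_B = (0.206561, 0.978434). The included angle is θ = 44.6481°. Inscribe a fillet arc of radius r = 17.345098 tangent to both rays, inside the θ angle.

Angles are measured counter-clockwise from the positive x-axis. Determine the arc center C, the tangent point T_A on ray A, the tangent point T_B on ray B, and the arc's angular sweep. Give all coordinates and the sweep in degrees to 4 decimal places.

center=(8.0128,51.0263) T_A=(17.5688,36.5510) T_B=(-8.9582,54.6091) sweep=135.3519

bisector direction at 55.7550° = (0.562732,0.826639)
center distance |VC| = r/sin(θ/2) = 17.345098/sin(22.3240°) = 45.663683
C = V + |VC|·bis = (8.0128,51.0263)
T_A = V + ((C−V)·d_A)·d_A = V + 42.2412·d_A = (17.5688,36.5510)
T_B = V + ((C−V)·d_B)·d_B = V + 42.2412·d_B = (-8.9582,54.6091)
sweep = 180° − θ = 135.3519°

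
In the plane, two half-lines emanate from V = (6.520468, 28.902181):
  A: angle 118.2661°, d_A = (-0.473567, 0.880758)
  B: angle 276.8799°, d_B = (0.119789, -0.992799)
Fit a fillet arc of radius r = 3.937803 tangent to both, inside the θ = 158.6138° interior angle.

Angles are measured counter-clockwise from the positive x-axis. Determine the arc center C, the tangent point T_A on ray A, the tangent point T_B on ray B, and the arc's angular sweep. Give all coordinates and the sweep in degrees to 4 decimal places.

center=(2.7001,27.6923) T_A=(6.1683,29.5571) T_B=(6.6095,28.1640) sweep=21.3862

bisector direction at 197.5730° = (-0.953333,-0.301921)
center distance |VC| = r/sin(θ/2) = 3.937803/sin(79.3069°) = 4.007391
C = V + |VC|·bis = (2.7001,27.6923)
T_A = V + ((C−V)·d_A)·d_A = V + 0.7436·d_A = (6.1683,29.5571)
T_B = V + ((C−V)·d_B)·d_B = V + 0.7436·d_B = (6.6095,28.1640)
sweep = 180° − θ = 21.3862°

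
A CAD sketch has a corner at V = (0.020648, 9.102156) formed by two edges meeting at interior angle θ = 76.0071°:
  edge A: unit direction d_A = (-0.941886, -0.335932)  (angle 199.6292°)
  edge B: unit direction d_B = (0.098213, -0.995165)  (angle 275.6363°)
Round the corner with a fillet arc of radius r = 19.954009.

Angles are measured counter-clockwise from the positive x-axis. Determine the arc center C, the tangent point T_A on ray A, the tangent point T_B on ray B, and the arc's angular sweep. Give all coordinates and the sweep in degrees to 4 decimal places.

center=(-17.3288,-18.2708) T_A=(-24.0320,0.5236) T_B=(2.5287,-16.3111) sweep=103.9929

bisector direction at 237.6328° = (-0.535344,-0.844634)
center distance |VC| = r/sin(θ/2) = 19.954009/sin(38.0035°) = 32.408113
C = V + |VC|·bis = (-17.3288,-18.2708)
T_A = V + ((C−V)·d_A)·d_A = V + 25.5367·d_A = (-24.0320,0.5236)
T_B = V + ((C−V)·d_B)·d_B = V + 25.5367·d_B = (2.5287,-16.3111)
sweep = 180° − θ = 103.9929°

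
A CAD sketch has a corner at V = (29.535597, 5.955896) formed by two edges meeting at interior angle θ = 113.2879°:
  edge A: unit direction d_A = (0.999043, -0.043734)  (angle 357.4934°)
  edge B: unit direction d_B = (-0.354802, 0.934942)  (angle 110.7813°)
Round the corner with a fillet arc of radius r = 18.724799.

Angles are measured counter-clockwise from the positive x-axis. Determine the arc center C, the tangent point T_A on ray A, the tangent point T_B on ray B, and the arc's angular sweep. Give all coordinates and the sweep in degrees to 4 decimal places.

bisector direction at 54.1373° = (0.585844,0.810424)
center distance |VC| = r/sin(θ/2) = 18.724799/sin(56.6439°) = 22.417663
C = V + |VC|·bis = (42.6689,24.1237)
T_A = V + ((C−V)·d_A)·d_A = V + 12.3261·d_A = (41.8499,5.4168)
T_B = V + ((C−V)·d_B)·d_B = V + 12.3261·d_B = (25.1623,17.4801)
sweep = 180° − θ = 66.7121°

center=(42.6689,24.1237) T_A=(41.8499,5.4168) T_B=(25.1623,17.4801) sweep=66.7121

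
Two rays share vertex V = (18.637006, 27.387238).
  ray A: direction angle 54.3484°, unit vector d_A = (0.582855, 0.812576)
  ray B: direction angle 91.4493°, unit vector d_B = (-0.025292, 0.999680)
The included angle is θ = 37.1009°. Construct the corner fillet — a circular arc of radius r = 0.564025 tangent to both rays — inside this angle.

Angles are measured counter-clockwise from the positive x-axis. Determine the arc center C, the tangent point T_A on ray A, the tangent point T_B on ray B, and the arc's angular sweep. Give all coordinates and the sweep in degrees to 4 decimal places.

bisector direction at 72.8988° = (0.294060,0.955787)
center distance |VC| = r/sin(θ/2) = 0.564025/sin(18.5505°) = 1.772886
C = V + |VC|·bis = (19.1583,29.0817)
T_A = V + ((C−V)·d_A)·d_A = V + 1.6808·d_A = (19.6167,28.7530)
T_B = V + ((C−V)·d_B)·d_B = V + 1.6808·d_B = (18.5945,29.0675)
sweep = 180° − θ = 142.8991°

center=(19.1583,29.0817) T_A=(19.6167,28.7530) T_B=(18.5945,29.0675) sweep=142.8991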